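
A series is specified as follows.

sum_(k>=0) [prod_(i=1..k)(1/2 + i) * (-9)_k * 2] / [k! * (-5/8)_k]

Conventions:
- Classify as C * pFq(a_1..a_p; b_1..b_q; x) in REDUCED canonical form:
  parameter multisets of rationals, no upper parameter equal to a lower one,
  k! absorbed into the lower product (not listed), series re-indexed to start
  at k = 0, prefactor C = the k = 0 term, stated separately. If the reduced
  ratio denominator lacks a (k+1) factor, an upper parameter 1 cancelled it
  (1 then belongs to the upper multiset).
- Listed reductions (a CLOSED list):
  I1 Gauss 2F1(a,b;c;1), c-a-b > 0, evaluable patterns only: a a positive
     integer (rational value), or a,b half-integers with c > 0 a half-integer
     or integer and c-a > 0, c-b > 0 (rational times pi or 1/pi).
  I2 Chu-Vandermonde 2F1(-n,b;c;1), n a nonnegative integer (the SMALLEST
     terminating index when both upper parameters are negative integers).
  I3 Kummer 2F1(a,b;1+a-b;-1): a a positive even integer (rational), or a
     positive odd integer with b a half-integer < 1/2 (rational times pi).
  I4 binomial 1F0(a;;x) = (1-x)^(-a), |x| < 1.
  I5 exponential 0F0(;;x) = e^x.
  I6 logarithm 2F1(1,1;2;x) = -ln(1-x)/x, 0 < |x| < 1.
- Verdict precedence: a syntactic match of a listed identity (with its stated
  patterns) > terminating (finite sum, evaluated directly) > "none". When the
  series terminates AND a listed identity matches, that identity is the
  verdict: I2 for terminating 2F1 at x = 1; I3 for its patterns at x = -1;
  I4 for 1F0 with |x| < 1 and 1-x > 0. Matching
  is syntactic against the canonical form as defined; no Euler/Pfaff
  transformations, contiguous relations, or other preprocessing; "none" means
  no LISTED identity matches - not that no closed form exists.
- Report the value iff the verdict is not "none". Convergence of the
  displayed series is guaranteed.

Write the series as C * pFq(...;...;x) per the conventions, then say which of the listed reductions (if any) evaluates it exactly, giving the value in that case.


Key step: t_0 = 2 here, and the running product (prefactor 2) telescopes to a rising factorial.
Consecutive-term ratio: r(k) = 1 * (k-9) (k+3/2) / [(k-5/8) (k+1)] - rational in k. x = 1; t_0 = 2; negate the roots.

x = 1 here; the reduced form reads 2F1, upper {-9, 3/2}, lower {-5/8}, C = 2. Verdict at x = 1: Vandermonde's identity (I2) matches (terminating 2F1 at x = 1 with n = 9, b = 3/2, c = -5/8). Exact value: 871286/7953495.


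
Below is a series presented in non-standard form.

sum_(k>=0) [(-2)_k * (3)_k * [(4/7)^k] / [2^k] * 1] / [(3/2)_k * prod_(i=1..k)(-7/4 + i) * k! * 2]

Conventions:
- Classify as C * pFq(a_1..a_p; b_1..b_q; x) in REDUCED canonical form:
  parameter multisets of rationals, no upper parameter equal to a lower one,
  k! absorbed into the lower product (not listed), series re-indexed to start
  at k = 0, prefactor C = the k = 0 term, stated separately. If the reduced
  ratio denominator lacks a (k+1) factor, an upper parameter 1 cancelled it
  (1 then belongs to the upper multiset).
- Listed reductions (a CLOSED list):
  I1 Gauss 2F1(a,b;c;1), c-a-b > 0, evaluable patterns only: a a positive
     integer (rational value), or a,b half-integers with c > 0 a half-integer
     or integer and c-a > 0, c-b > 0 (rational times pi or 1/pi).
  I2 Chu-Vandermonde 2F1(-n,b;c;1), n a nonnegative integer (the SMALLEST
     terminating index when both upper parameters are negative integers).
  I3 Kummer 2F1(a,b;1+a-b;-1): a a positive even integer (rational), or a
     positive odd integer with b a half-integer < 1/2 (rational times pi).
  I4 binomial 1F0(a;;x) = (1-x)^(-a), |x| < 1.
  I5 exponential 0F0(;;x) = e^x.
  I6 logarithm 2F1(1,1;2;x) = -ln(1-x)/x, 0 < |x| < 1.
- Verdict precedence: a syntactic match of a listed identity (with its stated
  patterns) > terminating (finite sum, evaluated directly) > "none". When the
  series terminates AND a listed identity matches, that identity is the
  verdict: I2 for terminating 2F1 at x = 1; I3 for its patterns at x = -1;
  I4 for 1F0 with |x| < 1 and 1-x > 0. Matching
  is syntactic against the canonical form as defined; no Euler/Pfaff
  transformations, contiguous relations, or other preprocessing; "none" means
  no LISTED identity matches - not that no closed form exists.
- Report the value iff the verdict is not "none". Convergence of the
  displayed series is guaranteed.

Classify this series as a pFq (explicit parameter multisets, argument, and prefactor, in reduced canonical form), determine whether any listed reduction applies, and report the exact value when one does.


The tell: x = (2/7) and the lower running product (prefactor 1/2) is a rising factorial.
Step ratio: r(k) = (2/7) * (k-2) (k+3) / [(k-3/4) (k+3/2) (k+1)] - rational; roots negated = parameters, x = (2/7), C = 1/2.

Classification (C = 1/2): 2F2 with upper {-2, 3}, lower {-3/4, 3/2}, argument x = 2/7. Verdict: terminating - upper parameter -2 makes this a finite sum (last index 2), evaluated exactly. Hence: 277/490.


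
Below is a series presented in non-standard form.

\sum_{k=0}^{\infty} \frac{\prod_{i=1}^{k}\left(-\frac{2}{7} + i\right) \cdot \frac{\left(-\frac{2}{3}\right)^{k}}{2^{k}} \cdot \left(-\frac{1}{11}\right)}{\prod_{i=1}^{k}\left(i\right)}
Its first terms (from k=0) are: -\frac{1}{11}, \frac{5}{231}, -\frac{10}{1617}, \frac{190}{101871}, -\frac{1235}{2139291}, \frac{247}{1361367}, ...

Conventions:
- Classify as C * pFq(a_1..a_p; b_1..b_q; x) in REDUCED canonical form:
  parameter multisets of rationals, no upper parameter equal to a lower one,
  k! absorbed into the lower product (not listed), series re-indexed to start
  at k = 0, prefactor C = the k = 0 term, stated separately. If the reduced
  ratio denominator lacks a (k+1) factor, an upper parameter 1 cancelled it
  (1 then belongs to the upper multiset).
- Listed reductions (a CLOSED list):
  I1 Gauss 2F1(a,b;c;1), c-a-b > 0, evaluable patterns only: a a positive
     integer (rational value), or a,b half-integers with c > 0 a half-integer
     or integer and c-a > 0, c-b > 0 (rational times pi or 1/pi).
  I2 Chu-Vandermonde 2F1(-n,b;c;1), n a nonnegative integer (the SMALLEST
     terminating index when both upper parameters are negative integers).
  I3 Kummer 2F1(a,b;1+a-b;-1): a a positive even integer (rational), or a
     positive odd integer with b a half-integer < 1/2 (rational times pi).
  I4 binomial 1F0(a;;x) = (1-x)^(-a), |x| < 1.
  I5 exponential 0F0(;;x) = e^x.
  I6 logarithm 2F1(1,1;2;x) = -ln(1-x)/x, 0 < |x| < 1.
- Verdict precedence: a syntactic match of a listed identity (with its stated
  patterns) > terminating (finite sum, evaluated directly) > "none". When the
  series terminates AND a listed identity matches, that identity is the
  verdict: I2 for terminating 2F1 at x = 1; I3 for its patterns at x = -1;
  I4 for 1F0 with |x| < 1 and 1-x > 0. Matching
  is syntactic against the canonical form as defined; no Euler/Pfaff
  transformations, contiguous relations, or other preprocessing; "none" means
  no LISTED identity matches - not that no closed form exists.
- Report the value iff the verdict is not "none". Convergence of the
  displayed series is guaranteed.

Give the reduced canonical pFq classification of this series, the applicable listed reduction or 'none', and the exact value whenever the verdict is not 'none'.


The series (x = -\frac{1}{3}) is 1F0: upper {\frac{5}{7}}, lower {-}, prefactor -\frac{1}{11}. Verdict: this is binomial (I4) (the 1F0 binomial series: exponent -5/7, x = -\frac{1}{3}). Sum: \left(-\frac{1}{11}\right) \cdot \left(\frac{4}{3}\right)^{-\frac{5}{7}}.

The tell: x = -\frac{1}{3} and the running product (prefactor -1/11) telescopes to a rising factorial.
Term ratio: r(k) = -\frac{1}{3} * (k+\frac{5}{7}) / [(k+1)] ; factor over Q: parameters, x = -\frac{1}{3}, and C = -\frac{1}{11}.


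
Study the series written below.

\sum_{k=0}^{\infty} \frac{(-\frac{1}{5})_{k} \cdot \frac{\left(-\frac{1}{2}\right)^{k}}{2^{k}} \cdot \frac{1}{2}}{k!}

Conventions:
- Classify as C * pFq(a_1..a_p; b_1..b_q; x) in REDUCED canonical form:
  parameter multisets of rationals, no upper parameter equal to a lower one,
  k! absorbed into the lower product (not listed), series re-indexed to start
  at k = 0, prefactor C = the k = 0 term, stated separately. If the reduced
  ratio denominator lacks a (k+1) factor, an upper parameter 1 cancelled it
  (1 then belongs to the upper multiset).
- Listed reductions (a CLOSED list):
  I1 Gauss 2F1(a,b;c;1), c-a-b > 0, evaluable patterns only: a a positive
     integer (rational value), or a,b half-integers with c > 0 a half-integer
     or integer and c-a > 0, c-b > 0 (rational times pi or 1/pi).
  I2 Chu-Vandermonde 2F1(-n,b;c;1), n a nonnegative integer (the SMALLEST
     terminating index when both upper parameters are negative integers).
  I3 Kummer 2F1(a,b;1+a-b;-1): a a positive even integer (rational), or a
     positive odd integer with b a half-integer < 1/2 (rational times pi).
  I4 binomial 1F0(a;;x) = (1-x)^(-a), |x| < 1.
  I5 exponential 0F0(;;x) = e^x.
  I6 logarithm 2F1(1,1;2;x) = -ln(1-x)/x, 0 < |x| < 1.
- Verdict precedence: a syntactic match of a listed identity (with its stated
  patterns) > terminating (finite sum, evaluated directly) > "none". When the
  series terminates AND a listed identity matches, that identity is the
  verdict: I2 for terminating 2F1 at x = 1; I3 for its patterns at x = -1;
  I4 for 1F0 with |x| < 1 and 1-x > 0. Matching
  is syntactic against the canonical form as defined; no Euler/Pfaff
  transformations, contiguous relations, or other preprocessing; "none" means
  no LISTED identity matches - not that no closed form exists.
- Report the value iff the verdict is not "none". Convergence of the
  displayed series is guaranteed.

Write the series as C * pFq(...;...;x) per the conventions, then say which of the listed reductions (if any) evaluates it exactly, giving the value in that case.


Canonical form: C = \frac{1}{2} times 1F0 with upper {-\frac{1}{5}}, lower {-}, x = -\frac{1}{4}. Verdict: the I4 binomial reduction matches (the 1F0 binomial series: exponent 1/5, x = -\frac{1}{4}). Hence: \frac{1}{2} \cdot \left(\frac{5}{4}\right)^{\frac{1}{5}}.

Structural cue: with t_0 = \frac{1}{2}, the two k-th powers (C = 1/2, x = -1/4) combine into one argument.
Adjacent-term ratio: r(k) = -\frac{1}{4} * (k-\frac{1}{5}) / [(k+1)] - rational; roots negated = parameters, x = -\frac{1}{4}, C = \frac{1}{2}.


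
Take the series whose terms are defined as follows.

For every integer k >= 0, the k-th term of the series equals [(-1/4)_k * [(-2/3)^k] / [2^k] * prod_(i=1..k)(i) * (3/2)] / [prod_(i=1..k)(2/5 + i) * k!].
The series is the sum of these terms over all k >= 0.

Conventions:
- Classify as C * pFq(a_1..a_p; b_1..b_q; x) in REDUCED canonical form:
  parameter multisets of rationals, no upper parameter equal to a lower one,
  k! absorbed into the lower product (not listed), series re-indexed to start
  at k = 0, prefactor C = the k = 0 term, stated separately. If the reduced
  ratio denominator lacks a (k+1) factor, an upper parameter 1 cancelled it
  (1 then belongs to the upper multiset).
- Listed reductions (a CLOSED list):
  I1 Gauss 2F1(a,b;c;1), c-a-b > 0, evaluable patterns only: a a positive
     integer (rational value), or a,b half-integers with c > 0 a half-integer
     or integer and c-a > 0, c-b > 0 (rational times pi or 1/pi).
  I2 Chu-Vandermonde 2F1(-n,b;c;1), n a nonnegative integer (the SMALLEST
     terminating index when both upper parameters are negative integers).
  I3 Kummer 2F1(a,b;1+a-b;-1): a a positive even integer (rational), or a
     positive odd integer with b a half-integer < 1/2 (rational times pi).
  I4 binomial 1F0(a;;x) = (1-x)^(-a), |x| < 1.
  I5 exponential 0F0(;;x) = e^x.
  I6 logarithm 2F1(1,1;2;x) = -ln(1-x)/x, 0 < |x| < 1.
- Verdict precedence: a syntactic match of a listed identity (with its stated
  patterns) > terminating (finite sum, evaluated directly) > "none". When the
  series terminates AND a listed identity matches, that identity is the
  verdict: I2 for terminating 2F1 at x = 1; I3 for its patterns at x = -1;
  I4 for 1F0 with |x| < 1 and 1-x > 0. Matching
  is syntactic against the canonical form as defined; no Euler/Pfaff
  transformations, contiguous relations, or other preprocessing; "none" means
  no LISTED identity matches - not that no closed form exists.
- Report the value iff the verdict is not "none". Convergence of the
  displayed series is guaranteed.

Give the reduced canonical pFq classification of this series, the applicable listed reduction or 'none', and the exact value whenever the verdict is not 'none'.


Prefactor 3/2, argument -1/3: 2F1 with upper {-1/4, 1} over lower {7/5}. Verdict: none. Every listed pattern misses the 2F1 form at -1/3, upper {-1/4, 1}.

Key observation: with t_0 = 3/2, the running product (C = 3/2) telescopes to a rising factorial.
Step ratio: r(k) = (-1/3) * (k-1/4) (k+1) / [(k+7/5) (k+1)] - rational in k. x = (-1/3); t_0 = 3/2; negate the roots.


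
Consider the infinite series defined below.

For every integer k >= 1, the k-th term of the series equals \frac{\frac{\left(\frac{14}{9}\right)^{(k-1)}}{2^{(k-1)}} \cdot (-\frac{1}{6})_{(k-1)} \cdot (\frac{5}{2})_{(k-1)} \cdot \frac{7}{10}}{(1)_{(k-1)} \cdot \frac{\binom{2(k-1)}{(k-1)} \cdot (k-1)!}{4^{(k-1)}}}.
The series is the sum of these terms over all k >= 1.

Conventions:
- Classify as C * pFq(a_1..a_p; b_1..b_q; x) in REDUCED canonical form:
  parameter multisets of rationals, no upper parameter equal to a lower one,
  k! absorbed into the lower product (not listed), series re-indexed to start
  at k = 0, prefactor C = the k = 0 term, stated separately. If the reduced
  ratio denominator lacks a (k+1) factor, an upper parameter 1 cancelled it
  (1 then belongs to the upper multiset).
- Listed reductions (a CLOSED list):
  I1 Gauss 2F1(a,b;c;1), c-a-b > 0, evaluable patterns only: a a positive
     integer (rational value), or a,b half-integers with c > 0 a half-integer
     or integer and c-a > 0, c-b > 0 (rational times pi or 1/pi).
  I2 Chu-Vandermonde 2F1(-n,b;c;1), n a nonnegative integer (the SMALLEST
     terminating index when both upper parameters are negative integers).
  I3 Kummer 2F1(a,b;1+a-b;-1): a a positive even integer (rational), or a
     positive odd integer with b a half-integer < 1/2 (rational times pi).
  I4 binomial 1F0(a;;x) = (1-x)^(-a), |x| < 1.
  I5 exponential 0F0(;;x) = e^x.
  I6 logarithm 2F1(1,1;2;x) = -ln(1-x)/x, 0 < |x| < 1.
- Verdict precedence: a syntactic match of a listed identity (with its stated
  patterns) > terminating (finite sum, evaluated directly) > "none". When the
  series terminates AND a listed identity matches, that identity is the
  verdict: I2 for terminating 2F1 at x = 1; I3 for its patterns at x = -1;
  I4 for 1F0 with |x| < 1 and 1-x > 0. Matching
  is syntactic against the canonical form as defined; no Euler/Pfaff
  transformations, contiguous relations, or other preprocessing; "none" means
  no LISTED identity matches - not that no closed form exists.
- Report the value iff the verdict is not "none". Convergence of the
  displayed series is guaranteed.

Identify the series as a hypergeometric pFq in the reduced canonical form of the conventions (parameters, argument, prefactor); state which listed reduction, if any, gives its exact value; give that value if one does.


First insight: t_0 = \frac{7}{10} here, and the lower central binomial (prefactor 7/10) hides (1/2)_k.
Term ratio: r(k) = \frac{7}{9} * (k-\frac{1}{6}) (k+\frac{5}{2}) / [(k+\frac{1}{2}) (k+1)] - poly over poly, x = \frac{7}{9} from leading terms; C = \frac{7}{10} at k = 0.

Classification (C = \frac{7}{10}): 2F1 with upper {-\frac{1}{6}, \frac{5}{2}}, lower {\frac{1}{2}}, argument x = \frac{7}{9}. Verdict: no listed reduction: x = \frac{7}{9} and upper {-\frac{1}{6}, \frac{5}{2}} fail every I1-I6 pattern.


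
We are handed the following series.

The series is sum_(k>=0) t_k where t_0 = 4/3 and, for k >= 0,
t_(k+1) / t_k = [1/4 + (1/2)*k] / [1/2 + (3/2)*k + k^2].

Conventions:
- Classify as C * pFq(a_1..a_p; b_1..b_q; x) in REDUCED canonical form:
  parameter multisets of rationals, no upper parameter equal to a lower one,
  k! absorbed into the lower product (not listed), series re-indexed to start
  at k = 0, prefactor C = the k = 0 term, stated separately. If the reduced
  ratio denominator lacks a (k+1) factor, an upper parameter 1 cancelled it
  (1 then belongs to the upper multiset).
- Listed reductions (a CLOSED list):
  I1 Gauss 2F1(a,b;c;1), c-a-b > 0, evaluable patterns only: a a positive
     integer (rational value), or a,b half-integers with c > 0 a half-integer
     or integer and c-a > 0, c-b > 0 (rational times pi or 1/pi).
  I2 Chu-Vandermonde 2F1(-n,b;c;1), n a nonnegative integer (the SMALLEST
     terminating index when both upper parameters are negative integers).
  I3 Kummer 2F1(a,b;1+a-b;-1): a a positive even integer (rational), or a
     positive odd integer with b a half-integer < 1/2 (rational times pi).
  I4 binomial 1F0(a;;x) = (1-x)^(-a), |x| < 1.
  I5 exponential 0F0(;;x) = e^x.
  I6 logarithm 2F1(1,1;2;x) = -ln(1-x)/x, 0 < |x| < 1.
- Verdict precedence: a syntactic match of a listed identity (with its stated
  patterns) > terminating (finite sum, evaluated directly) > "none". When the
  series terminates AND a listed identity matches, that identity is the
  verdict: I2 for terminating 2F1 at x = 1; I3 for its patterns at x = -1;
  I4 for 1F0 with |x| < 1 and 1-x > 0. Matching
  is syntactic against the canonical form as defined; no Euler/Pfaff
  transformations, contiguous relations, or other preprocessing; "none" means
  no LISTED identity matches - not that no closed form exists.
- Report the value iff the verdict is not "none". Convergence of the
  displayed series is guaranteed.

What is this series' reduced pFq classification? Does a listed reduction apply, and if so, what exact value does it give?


At argument 1/2: a 0F0 with upper {-}, lower {-}, scaled by C = 4/3. Verdict at x = 1/2: the I5 exponential reduction matches (the 0F0 exponential series at x = 1/2). Value: (4/3) * e^(1/2).

Key observation: t_0 being 4/3, factor the ratio over Q (prefactor 4/3): negated roots = parameters.
Ratio: r(k) = (1/2) * 1 / [(k+1)] - rational in k, leading ratio (1/2); with t_0 = 4/3, classification follows.


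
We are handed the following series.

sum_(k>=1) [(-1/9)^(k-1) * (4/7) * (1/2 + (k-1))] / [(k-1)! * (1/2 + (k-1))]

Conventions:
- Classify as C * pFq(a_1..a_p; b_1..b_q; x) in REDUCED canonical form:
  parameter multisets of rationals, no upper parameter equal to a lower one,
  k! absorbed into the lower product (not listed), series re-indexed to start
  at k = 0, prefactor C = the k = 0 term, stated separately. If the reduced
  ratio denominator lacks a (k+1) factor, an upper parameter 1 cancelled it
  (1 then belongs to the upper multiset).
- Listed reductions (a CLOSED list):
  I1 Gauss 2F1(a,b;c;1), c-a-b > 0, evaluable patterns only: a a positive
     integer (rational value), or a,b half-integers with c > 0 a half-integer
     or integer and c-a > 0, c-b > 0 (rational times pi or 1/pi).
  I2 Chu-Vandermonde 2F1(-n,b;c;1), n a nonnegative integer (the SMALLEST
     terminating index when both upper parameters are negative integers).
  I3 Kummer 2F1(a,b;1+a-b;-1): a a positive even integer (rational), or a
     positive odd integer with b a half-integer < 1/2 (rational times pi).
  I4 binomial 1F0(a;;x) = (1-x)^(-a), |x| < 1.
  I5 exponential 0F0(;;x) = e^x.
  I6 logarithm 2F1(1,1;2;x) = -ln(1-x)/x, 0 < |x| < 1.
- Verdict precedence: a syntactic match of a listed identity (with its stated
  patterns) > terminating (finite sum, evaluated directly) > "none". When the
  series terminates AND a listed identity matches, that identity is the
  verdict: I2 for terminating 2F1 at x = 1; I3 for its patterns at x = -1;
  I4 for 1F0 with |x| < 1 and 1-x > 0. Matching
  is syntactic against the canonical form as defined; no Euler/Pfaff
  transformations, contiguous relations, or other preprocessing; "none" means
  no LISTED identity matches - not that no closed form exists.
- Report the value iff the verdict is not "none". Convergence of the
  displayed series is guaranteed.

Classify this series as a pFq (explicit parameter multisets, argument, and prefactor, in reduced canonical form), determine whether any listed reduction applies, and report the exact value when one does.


Canonical form: C = 4/7 times 0F0 with upper {-}, lower {-}, x = -1/9. Verdict (x = -1/9): the exponential series (I5) applies (the 0F0 exponential series at x = -1/9). Exact value: (4/7) * e^(-1/9).

Structural cue: with t_0 = 4/7, striking the common factor k + 1/2 reduces the term (C = 4/7).
Consecutive-term ratio: r(k) = (-1/9) * 1 / [(k+1)] - rational in k. x = (-1/9); t_0 = 4/7; negate the roots.


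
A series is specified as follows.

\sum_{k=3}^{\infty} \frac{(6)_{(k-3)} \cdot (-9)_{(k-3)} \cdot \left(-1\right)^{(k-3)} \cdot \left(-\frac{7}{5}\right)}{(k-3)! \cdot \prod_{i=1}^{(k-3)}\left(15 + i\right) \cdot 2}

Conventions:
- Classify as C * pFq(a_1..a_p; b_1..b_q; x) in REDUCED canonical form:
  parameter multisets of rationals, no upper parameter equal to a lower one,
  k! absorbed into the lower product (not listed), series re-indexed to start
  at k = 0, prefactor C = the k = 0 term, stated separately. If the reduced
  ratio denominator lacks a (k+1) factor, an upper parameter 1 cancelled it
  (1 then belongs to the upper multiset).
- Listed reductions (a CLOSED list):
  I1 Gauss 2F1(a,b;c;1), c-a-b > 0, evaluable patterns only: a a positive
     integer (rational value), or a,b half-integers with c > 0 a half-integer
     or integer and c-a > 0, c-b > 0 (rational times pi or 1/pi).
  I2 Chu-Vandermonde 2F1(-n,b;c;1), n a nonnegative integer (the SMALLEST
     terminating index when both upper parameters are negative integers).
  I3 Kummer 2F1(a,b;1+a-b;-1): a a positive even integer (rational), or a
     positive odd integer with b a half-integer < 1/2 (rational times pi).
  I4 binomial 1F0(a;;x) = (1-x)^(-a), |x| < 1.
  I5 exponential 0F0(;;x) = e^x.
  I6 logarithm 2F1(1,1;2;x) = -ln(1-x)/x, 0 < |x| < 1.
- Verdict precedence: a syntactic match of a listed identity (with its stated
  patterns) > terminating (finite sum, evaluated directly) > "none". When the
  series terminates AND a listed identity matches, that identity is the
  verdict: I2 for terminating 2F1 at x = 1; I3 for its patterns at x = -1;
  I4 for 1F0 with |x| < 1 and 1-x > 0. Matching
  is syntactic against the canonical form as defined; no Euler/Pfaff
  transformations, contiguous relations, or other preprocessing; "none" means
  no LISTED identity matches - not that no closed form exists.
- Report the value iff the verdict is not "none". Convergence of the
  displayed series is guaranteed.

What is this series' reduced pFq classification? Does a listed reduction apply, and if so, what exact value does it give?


x = -1 here; the reduced form reads 2F1, upper {-9, 6}, lower {16}, C = -\frac{7}{10}. Verdict at x = -1: the Kummer evaluation I3 matches (x = -1; c = 16 equals 1+a-b for upper {-9, 6}: listed pattern). Its exact value is -\frac{637}{40}.

First insight: with t_0 = -\frac{7}{10}, the constant factors (prefactor -7/10) combine into one prefactor.
Adjacent-term ratio: r(k) = -1 * (k-9) (k+6) / [(k+16) (k+1)] - rational in k, leading ratio -1; with t_0 = -\frac{7}{10}, classification follows.


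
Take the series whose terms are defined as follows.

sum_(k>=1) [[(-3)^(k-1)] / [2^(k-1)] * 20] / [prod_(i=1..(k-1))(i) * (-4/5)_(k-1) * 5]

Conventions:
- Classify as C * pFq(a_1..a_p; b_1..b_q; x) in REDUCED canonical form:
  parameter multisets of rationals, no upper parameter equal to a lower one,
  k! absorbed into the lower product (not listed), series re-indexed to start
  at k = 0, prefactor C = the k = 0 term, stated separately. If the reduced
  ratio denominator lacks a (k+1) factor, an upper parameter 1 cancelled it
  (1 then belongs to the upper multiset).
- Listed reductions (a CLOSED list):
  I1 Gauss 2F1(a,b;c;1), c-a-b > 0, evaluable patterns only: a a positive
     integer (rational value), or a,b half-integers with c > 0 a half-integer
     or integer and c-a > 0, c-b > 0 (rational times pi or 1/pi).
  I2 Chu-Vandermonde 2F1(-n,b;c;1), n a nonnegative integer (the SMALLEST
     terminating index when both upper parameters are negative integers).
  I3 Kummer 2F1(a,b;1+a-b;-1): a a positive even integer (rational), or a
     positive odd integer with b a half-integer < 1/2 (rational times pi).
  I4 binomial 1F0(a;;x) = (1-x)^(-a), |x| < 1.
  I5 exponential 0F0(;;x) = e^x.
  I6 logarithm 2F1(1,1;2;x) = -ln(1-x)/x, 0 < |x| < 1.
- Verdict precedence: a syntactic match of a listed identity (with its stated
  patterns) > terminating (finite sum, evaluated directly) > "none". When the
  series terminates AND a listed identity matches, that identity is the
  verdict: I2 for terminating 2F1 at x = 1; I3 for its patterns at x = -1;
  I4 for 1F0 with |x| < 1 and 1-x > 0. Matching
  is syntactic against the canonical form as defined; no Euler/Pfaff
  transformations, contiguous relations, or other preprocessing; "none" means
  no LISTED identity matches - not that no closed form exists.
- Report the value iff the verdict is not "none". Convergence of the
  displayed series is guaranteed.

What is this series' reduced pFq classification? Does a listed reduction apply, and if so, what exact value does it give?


Reduced: x = -3/2, 0F1, upper = {-}, lower = {-4/5}, C = 4. Verdict: none - at argument -3/2 the multisets {-} ; {-4/5} match no listed identity.

First insight: t_0 being 4, the product of the first k integers (C = 4, x = -3/2) is k!.
Consecutive-term ratio: r(k) = (-3/2) * 1 / [(k-4/5) (k+1)] - rational; roots negated = parameters, x = (-3/2), C = 4.


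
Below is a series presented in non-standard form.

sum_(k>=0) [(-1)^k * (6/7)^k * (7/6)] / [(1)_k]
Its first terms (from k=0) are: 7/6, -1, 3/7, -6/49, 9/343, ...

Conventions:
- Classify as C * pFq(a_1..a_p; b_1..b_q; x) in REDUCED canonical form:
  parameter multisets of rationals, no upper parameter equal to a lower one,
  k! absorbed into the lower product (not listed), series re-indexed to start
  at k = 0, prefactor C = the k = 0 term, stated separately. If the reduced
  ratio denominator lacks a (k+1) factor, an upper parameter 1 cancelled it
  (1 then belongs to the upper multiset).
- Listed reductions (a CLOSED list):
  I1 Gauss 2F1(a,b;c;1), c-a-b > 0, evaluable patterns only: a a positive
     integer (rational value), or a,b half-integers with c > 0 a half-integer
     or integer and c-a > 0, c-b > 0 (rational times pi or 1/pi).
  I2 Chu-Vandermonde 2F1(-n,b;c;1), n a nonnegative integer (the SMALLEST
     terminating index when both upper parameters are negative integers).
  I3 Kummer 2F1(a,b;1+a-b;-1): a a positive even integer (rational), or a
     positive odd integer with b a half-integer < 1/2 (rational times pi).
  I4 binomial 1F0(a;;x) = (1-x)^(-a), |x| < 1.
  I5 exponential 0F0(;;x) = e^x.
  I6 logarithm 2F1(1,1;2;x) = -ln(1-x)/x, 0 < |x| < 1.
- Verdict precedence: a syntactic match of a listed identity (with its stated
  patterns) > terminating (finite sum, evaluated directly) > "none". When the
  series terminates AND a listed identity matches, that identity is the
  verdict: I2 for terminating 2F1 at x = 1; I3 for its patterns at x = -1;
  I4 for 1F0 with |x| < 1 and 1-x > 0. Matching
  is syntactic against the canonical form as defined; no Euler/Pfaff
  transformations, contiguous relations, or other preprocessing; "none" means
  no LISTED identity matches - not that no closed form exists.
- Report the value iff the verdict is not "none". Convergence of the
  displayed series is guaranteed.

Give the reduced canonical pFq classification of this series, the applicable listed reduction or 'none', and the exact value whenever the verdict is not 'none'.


With C = 7/6: the canonical form is 0F0(-; -; -6/7). Verdict (x = -6/7): exponential (I5) applies (the 0F0 exponential series at x = -6/7). Value: (7/6) * e^(-6/7).

Structural cue: with t_0 = 7/6, the (-1)^k factor (C = 7/6) folds into the argument's sign.
Term ratio: r(k) = (-6/7) * 1 / [(k+1)] - rational in k. x = (-6/7); t_0 = 7/6; negate the roots.


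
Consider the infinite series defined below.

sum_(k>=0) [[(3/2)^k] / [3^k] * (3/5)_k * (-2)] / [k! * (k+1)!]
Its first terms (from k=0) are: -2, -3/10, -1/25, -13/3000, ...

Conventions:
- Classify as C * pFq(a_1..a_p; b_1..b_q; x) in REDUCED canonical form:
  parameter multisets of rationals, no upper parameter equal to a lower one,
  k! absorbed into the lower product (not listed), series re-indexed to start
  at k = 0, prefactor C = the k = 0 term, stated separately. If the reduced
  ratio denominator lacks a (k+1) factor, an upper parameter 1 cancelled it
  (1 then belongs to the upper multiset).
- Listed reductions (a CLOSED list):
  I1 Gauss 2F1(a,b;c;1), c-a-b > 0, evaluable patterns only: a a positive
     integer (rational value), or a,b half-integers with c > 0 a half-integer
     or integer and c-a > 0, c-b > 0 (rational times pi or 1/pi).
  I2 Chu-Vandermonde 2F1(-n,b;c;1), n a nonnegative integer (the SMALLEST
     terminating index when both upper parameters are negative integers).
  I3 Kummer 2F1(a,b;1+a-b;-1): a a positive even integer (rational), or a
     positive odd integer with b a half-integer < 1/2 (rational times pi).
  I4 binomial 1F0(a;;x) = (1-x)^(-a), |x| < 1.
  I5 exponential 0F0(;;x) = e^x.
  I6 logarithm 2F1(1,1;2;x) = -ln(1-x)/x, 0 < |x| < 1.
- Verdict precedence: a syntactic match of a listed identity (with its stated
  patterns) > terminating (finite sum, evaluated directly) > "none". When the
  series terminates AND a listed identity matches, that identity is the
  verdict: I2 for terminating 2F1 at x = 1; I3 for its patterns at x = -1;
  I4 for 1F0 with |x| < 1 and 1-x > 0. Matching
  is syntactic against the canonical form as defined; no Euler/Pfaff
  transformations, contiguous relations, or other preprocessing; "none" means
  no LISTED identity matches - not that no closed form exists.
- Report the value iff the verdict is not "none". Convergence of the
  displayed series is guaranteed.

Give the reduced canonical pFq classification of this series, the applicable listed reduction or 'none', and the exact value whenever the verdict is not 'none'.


Key observation: t_0 = -2 here, and the denominator's factorial ratio (C = -2) is a lower Pochhammer.
Term ratio: r(k) = (1/2) * (k+3/5) / [(k+2) (k+1)] - rational in k. x = (1/2); t_0 = -2; negate the roots.

At argument 1/2: a 1F1 with upper {3/5}, lower {2}, scaled by C = -2. Verdict: none. Every listed pattern misses the 1F1 form at 1/2, upper {3/5}.


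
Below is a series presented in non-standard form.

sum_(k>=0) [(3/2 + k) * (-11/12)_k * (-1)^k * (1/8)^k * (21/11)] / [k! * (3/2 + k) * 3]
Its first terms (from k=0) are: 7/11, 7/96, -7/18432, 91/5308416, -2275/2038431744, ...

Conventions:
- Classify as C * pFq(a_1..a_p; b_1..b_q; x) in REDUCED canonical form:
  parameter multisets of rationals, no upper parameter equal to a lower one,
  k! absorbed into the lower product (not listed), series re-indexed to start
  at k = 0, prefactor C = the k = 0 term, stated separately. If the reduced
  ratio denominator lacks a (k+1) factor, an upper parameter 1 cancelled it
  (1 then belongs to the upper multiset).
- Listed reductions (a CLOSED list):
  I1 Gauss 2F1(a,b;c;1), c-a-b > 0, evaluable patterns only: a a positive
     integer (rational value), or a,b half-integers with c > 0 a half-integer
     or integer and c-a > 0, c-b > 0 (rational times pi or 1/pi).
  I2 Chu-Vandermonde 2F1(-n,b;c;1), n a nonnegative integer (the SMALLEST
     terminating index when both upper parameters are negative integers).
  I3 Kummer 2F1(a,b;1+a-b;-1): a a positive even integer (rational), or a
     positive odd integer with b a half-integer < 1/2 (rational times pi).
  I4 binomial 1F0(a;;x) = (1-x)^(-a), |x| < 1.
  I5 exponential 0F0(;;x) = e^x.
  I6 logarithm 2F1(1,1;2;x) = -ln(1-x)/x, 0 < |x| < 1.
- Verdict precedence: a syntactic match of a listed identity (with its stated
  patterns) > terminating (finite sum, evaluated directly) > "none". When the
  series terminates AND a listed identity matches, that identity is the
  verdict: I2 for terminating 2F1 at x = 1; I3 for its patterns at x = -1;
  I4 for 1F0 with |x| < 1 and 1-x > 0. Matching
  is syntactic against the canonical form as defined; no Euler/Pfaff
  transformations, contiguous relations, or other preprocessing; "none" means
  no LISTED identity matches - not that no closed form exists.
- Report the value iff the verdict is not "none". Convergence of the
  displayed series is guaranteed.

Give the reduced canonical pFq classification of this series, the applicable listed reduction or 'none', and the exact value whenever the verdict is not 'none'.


At argument -1/8: a 1F0 with upper {-11/12}, lower {-}, scaled by C = 7/11. Verdict: this is binomial (I4) (the 1F0 binomial series: exponent 11/12, x = -1/8). Sum: (7/11) * (9/8)^(11/12).

The tell: t_0 being 7/11, the factor k + 3/2 cancels (top and bottom), leaving C = 7/11, x = -1/8.
Consecutive-term ratio: r(k) = (-1/8) * (k-11/12) / [(k+1)] - rational in k, leading ratio (-1/8); with t_0 = 7/11, classification follows.


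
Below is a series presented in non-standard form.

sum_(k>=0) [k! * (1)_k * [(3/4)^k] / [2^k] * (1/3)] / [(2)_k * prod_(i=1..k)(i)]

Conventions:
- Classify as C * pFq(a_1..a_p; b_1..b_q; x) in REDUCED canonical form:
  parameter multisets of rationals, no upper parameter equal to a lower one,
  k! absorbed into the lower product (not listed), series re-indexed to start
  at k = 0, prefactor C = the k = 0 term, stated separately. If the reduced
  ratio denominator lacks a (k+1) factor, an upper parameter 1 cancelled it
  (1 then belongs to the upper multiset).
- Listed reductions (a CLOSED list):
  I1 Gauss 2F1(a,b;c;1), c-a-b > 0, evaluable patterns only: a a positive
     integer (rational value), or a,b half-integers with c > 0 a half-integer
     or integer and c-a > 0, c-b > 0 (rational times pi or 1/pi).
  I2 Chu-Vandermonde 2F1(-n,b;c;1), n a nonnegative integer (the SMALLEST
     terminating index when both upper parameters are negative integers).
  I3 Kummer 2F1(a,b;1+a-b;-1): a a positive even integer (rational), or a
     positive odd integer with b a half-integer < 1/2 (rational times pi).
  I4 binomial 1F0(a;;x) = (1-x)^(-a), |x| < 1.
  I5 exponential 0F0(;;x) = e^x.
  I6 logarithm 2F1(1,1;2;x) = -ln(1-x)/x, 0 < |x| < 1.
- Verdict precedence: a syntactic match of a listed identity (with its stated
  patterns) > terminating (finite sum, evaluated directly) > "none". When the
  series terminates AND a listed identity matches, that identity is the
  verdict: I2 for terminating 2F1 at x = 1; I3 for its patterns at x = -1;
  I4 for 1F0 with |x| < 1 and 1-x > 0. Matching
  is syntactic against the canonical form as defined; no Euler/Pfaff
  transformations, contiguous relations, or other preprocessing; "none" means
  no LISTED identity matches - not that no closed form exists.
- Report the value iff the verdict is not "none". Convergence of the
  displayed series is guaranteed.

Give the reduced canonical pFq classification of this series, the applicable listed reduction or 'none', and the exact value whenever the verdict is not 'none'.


Classification (C = 1/3): 2F1 with upper {1, 1}, lower {2}, argument x = 3/8. Verdict at x = 3/8: logarithm (I6) matches (the logarithm: parameters (1,1;2), x = 3/8). Its exact value is (-8/9) * ln(5/8).

Key step: t_0 = 1/3 here, and the factorial ratio (C = 1/3, x = 3/8) (k+a-1)!/(a-1)! is a rising factorial (a)_k.
Consecutive-term ratio: r(k) = (3/8) * (k+1) (k+1) / [(k+2) (k+1)] - rational in k. x = (3/8); t_0 = 1/3; negate the roots.


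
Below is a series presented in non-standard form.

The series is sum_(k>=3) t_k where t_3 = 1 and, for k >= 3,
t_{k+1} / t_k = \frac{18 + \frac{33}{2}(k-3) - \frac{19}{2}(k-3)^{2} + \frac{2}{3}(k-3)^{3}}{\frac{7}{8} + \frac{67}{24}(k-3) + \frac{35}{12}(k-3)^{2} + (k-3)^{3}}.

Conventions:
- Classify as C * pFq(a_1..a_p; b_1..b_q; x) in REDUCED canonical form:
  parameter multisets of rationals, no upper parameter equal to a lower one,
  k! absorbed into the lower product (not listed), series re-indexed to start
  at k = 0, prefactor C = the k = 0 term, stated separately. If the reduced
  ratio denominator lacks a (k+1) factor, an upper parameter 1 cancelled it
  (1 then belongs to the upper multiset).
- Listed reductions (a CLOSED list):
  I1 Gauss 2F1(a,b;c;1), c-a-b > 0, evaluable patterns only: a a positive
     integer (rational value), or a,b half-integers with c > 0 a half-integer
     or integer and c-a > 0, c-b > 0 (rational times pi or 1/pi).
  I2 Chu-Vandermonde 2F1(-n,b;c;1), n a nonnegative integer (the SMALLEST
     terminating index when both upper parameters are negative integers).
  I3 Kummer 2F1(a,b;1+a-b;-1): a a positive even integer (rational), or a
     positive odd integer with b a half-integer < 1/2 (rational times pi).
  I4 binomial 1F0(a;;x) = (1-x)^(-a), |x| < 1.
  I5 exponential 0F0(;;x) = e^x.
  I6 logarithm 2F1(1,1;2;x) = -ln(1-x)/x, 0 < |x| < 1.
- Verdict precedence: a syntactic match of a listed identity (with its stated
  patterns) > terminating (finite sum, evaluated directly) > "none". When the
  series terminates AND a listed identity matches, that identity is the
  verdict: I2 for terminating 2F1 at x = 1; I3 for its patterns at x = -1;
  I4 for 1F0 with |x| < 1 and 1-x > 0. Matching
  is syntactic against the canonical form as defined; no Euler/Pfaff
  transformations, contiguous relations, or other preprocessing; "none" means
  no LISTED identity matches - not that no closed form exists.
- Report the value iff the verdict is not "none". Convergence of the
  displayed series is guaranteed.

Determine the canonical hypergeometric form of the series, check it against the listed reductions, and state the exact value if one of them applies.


This is 1 * 2F1(-12, -3; \frac{7}{6}; \frac{2}{3}) in reduced canonical form. Verdict: terminating - upper -3 stops the sum at k = 3; the 4 terms are added exactly. Its exact value is \frac{242161}{1729}.

First insight: x = \frac{2}{3} and the parameter 3/4 appears in both the upper and lower lists and cancels.
Consecutive-term ratio: r(k) = \frac{2}{3} * (k-12) (k-3) / [(k+\frac{7}{6}) (k+1)] - rational; roots negated = parameters, x = \frac{2}{3}, C = 1.


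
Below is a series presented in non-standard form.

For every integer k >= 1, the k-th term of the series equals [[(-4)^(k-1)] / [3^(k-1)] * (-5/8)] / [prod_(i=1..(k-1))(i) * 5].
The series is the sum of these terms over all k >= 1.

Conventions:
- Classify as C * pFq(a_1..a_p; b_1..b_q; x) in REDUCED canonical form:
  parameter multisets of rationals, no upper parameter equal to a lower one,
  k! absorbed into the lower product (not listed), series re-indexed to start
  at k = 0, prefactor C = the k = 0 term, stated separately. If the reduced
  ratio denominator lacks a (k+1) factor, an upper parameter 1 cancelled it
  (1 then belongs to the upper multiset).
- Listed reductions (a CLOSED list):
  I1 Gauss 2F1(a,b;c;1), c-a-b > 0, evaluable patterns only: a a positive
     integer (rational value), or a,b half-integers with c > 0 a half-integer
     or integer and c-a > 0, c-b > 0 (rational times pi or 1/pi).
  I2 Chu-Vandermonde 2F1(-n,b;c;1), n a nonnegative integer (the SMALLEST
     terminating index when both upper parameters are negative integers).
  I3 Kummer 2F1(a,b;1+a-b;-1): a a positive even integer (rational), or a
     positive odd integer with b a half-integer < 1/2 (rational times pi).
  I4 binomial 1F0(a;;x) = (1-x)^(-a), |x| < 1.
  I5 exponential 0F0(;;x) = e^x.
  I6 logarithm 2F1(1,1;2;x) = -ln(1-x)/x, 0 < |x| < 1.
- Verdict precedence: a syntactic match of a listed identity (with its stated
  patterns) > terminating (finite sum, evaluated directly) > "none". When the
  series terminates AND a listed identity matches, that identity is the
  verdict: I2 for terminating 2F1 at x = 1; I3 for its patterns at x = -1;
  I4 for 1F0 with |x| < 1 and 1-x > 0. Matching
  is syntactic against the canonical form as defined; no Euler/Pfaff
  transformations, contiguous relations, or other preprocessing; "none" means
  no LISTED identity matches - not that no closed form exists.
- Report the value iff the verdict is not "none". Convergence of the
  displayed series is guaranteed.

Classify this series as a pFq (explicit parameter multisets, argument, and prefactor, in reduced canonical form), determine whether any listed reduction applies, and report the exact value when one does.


Canonical form: C = -1/8 times 0F0 with upper {-}, lower {-}, x = -4/3. Verdict at x = -4/3: exponential (I5) matches (the 0F0 exponential series at x = -4/3). Value: (-1/8) * e^(-4/3).

Key observation: t_0 = -1/8 here, and the product of the first k integers (prefactor -1/8) is k!.
Adjacent-term ratio: r(k) = (-4/3) * 1 / [(k+1)] ; factor over Q: parameters, x = (-4/3), and C = -1/8.
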